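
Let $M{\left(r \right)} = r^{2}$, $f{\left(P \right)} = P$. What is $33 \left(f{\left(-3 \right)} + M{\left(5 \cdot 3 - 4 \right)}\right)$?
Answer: $3894$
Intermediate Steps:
$33 \left(f{\left(-3 \right)} + M{\left(5 \cdot 3 - 4 \right)}\right) = 33 \left(-3 + \left(5 \cdot 3 - 4\right)^{2}\right) = 33 \left(-3 + \left(15 - 4\right)^{2}\right) = 33 \left(-3 + 11^{2}\right) = 33 \left(-3 + 121\right) = 33 \cdot 118 = 3894$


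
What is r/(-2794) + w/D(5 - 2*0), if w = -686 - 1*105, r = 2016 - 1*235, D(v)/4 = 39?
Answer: -1243945/217932 ≈ -5.7079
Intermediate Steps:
D(v) = 156 (D(v) = 4*39 = 156)
r = 1781 (r = 2016 - 235 = 1781)
w = -791 (w = -686 - 105 = -791)
r/(-2794) + w/D(5 - 2*0) = 1781/(-2794) - 791/156 = 1781*(-1/2794) - 791*1/156 = -1781/2794 - 791/156 = -1243945/217932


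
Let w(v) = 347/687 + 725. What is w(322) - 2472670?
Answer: -1698225868/687 ≈ -2.4719e+6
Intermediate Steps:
w(v) = 498422/687 (w(v) = 347*(1/687) + 725 = 347/687 + 725 = 498422/687)
w(322) - 2472670 = 498422/687 - 2472670 = -1698225868/687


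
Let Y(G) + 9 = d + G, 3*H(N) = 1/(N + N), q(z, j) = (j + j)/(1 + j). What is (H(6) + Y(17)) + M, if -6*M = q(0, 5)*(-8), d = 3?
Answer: 53/4 ≈ 13.250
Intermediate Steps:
q(z, j) = 2*j/(1 + j) (q(z, j) = (2*j)/(1 + j) = 2*j/(1 + j))
M = 20/9 (M = -2*5/(1 + 5)*(-8)/6 = -2*5/6*(-8)/6 = -2*5*(1/6)*(-8)/6 = -5*(-8)/18 = -1/6*(-40/3) = 20/9 ≈ 2.2222)
H(N) = 1/(6*N) (H(N) = 1/(3*(N + N)) = 1/(3*((2*N))) = (1/(2*N))/3 = 1/(6*N))
Y(G) = -6 + G (Y(G) = -9 + (3 + G) = -6 + G)
(H(6) + Y(17)) + M = ((1/6)/6 + (-6 + 17)) + 20/9 = ((1/6)*(1/6) + 11) + 20/9 = (1/36 + 11) + 20/9 = 397/36 + 20/9 = 53/4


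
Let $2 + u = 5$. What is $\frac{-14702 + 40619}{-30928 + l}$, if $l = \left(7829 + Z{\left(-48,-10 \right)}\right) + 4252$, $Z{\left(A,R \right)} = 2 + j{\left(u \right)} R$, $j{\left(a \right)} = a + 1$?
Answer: $- \frac{8639}{6295} \approx -1.3724$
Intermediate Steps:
$u = 3$ ($u = -2 + 5 = 3$)
$j{\left(a \right)} = 1 + a$
$Z{\left(A,R \right)} = 2 + 4 R$ ($Z{\left(A,R \right)} = 2 + \left(1 + 3\right) R = 2 + 4 R$)
$l = 12043$ ($l = \left(7829 + \left(2 + 4 \left(-10\right)\right)\right) + 4252 = \left(7829 + \left(2 - 40\right)\right) + 4252 = \left(7829 - 38\right) + 4252 = 7791 + 4252 = 12043$)
$\frac{-14702 + 40619}{-30928 + l} = \frac{-14702 + 40619}{-30928 + 12043} = \frac{25917}{-18885} = 25917 \left(- \frac{1}{18885}\right) = - \frac{8639}{6295}$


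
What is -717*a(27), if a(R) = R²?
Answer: -522693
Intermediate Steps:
-717*a(27) = -717*27² = -717*729 = -522693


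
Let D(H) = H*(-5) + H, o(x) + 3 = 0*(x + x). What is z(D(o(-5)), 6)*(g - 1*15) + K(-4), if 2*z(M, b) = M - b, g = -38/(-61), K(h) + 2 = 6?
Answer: -2387/61 ≈ -39.131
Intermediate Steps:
o(x) = -3 (o(x) = -3 + 0*(x + x) = -3 + 0*(2*x) = -3 + 0 = -3)
D(H) = -4*H (D(H) = -5*H + H = -4*H)
K(h) = 4 (K(h) = -2 + 6 = 4)
g = 38/61 (g = -38*(-1/61) = 38/61 ≈ 0.62295)
z(M, b) = M/2 - b/2 (z(M, b) = (M - b)/2 = M/2 - b/2)
z(D(o(-5)), 6)*(g - 1*15) + K(-4) = ((-4*(-3))/2 - 1/2*6)*(38/61 - 1*15) + 4 = ((1/2)*12 - 3)*(38/61 - 15) + 4 = (6 - 3)*(-877/61) + 4 = 3*(-877/61) + 4 = -2631/61 + 4 = -2387/61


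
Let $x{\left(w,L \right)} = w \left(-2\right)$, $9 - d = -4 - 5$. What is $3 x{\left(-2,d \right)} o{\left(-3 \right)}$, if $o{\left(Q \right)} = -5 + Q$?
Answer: $-96$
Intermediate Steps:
$d = 18$ ($d = 9 - \left(-4 - 5\right) = 9 - -9 = 9 + 9 = 18$)
$x{\left(w,L \right)} = - 2 w$
$3 x{\left(-2,d \right)} o{\left(-3 \right)} = 3 \left(\left(-2\right) \left(-2\right)\right) \left(-5 - 3\right) = 3 \cdot 4 \left(-8\right) = 12 \left(-8\right) = -96$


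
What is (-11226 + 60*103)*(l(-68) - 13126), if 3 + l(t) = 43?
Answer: 66031956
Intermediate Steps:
l(t) = 40 (l(t) = -3 + 43 = 40)
(-11226 + 60*103)*(l(-68) - 13126) = (-11226 + 60*103)*(40 - 13126) = (-11226 + 6180)*(-13086) = -5046*(-13086) = 66031956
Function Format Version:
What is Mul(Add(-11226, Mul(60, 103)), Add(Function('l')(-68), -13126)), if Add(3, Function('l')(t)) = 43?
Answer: 66031956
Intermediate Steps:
Function('l')(t) = 40 (Function('l')(t) = Add(-3, 43) = 40)
Mul(Add(-11226, Mul(60, 103)), Add(Function('l')(-68), -13126)) = Mul(Add(-11226, Mul(60, 103)), Add(40, -13126)) = Mul(Add(-11226, 6180), -13086) = Mul(-5046, -13086) = 66031956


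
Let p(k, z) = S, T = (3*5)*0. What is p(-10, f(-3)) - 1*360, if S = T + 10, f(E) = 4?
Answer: -350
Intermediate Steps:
T = 0 (T = 15*0 = 0)
S = 10 (S = 0 + 10 = 10)
p(k, z) = 10
p(-10, f(-3)) - 1*360 = 10 - 1*360 = 10 - 360 = -350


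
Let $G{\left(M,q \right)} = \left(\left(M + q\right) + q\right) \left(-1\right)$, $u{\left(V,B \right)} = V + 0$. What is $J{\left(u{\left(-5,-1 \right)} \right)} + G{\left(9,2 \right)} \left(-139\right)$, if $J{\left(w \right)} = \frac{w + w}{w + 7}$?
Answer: $1802$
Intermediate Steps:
$u{\left(V,B \right)} = V$
$J{\left(w \right)} = \frac{2 w}{7 + w}$
$G{\left(M,q \right)} = - M - 2 q$ ($G{\left(M,q \right)} = \left(M + 2 q\right) \left(-1\right) = - M - 2 q$)
$J{\left(u{\left(-5,-1 \right)} \right)} + G{\left(9,2 \right)} \left(-139\right) = 2 \left(-5\right) \frac{1}{7 - 5} + \left(\left(-1\right) 9 - 4\right) \left(-139\right) = 2 \left(-5\right) \frac{1}{2} + \left(-9 - 4\right) \left(-139\right) = 2 \left(-5\right) \frac{1}{2} - -1807 = -5 + 1807 = 1802$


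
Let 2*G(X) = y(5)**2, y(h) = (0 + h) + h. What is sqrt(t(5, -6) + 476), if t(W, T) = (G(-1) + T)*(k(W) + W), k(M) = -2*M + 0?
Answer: 16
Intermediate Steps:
y(h) = 2*h (y(h) = h + h = 2*h)
k(M) = -2*M
G(X) = 50 (G(X) = (2*5)**2/2 = (1/2)*10**2 = (1/2)*100 = 50)
t(W, T) = -W*(50 + T) (t(W, T) = (50 + T)*(-2*W + W) = (50 + T)*(-W) = -W*(50 + T))
sqrt(t(5, -6) + 476) = sqrt(5*(-50 - 1*(-6)) + 476) = sqrt(5*(-50 + 6) + 476) = sqrt(5*(-44) + 476) = sqrt(-220 + 476) = sqrt(256) = 16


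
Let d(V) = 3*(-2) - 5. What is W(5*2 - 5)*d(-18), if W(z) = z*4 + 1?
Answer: -231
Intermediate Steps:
W(z) = 1 + 4*z (W(z) = 4*z + 1 = 1 + 4*z)
d(V) = -11 (d(V) = -6 - 5 = -11)
W(5*2 - 5)*d(-18) = (1 + 4*(5*2 - 5))*(-11) = (1 + 4*(10 - 5))*(-11) = (1 + 4*5)*(-11) = (1 + 20)*(-11) = 21*(-11) = -231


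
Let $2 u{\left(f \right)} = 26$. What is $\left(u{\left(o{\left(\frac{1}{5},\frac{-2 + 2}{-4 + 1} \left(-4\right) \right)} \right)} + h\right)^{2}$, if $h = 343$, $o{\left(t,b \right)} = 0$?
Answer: $126736$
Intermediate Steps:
$u{\left(f \right)} = 13$ ($u{\left(f \right)} = \frac{1}{2} \cdot 26 = 13$)
$\left(u{\left(o{\left(\frac{1}{5},\frac{-2 + 2}{-4 + 1} \left(-4\right) \right)} \right)} + h\right)^{2} = \left(13 + 343\right)^{2} = 356^{2} = 126736$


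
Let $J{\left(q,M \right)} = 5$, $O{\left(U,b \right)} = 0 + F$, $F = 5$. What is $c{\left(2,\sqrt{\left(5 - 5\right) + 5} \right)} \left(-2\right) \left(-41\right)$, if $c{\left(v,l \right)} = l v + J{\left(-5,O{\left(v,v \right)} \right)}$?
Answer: $410 + 164 \sqrt{5} \approx 776.71$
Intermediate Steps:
$O{\left(U,b \right)} = 5$ ($O{\left(U,b \right)} = 0 + 5 = 5$)
$c{\left(v,l \right)} = 5 + l v$ ($c{\left(v,l \right)} = l v + 5 = 5 + l v$)
$c{\left(2,\sqrt{\left(5 - 5\right) + 5} \right)} \left(-2\right) \left(-41\right) = \left(5 + \sqrt{\left(5 - 5\right) + 5} \cdot 2\right) \left(-2\right) \left(-41\right) = \left(5 + \sqrt{0 + 5} \cdot 2\right) \left(-2\right) \left(-41\right) = \left(5 + \sqrt{5} \cdot 2\right) \left(-2\right) \left(-41\right) = \left(5 + 2 \sqrt{5}\right) \left(-2\right) \left(-41\right) = \left(-10 - 4 \sqrt{5}\right) \left(-41\right) = 410 + 164 \sqrt{5}$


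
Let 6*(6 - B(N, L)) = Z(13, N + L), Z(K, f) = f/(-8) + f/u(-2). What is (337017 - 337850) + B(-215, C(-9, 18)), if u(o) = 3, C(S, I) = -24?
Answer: -117893/144 ≈ -818.70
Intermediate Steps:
Z(K, f) = 5*f/24 (Z(K, f) = f/(-8) + f/3 = f*(-⅛) + f*(⅓) = -f/8 + f/3 = 5*f/24)
B(N, L) = 6 - 5*L/144 - 5*N/144 (B(N, L) = 6 - 5*(N + L)/144 = 6 - 5*(L + N)/144 = 6 - (5*L/24 + 5*N/24)/6 = 6 + (-5*L/144 - 5*N/144) = 6 - 5*L/144 - 5*N/144)
(337017 - 337850) + B(-215, C(-9, 18)) = (337017 - 337850) + (6 - 5/144*(-24) - 5/144*(-215)) = -833 + (6 + ⅚ + 1075/144) = -833 + 2059/144 = -117893/144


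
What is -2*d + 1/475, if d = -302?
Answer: 286901/475 ≈ 604.00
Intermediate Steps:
-2*d + 1/475 = -2*(-302) + 1/475 = 604 + 1/475 = 286901/475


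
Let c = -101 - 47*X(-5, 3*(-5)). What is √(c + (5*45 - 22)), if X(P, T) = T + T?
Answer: 6*√42 ≈ 38.884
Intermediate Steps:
X(P, T) = 2*T
c = 1309 (c = -101 - 94*3*(-5) = -101 - 94*(-15) = -101 - 47*(-30) = -101 + 1410 = 1309)
√(c + (5*45 - 22)) = √(1309 + (5*45 - 22)) = √(1309 + (225 - 22)) = √(1309 + 203) = √1512 = 6*√42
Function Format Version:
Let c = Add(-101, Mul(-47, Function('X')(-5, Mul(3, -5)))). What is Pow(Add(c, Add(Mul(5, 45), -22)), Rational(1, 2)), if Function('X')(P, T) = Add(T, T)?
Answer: Mul(6, Pow(42, Rational(1, 2))) ≈ 38.884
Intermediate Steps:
Function('X')(P, T) = Mul(2, T)
c = 1309 (c = Add(-101, Mul(-47, Mul(2, Mul(3, -5)))) = Add(-101, Mul(-47, Mul(2, -15))) = Add(-101, Mul(-47, -30)) = Add(-101, 1410) = 1309)
Pow(Add(c, Add(Mul(5, 45), -22)), Rational(1, 2)) = Pow(Add(1309, Add(Mul(5, 45), -22)), Rational(1, 2)) = Pow(Add(1309, Add(225, -22)), Rational(1, 2)) = Pow(Add(1309, 203), Rational(1, 2)) = Pow(1512, Rational(1, 2)) = Mul(6, Pow(42, Rational(1, 2)))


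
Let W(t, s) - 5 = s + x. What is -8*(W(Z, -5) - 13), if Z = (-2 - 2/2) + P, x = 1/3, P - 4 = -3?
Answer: 304/3 ≈ 101.33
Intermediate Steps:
P = 1 (P = 4 - 3 = 1)
x = 1/3 (x = 1*(1/3) = 1/3 ≈ 0.33333)
Z = -2 (Z = (-2 - 2/2) + 1 = (-2 - 2*1/2) + 1 = (-2 - 1) + 1 = -3 + 1 = -2)
W(t, s) = 16/3 + s (W(t, s) = 5 + (s + 1/3) = 5 + (1/3 + s) = 16/3 + s)
-8*(W(Z, -5) - 13) = -8*((16/3 - 5) - 13) = -8*(1/3 - 13) = -8*(-38/3) = 304/3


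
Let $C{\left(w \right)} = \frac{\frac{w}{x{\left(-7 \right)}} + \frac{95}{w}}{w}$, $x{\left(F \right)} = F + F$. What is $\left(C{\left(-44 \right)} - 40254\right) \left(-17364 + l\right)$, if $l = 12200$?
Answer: $\frac{704269561701}{3388} \approx 2.0787 \cdot 10^{8}$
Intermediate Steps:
$x{\left(F \right)} = 2 F$
$C{\left(w \right)} = \frac{\frac{95}{w} - \frac{w}{14}}{w}$ ($C{\left(w \right)} = \frac{\frac{w}{2 \left(-7\right)} + \frac{95}{w}}{w} = \frac{\frac{w}{-14} + \frac{95}{w}}{w} = \frac{w \left(- \frac{1}{14}\right) + \frac{95}{w}}{w} = \frac{- \frac{w}{14} + \frac{95}{w}}{w} = \frac{\frac{95}{w} - \frac{w}{14}}{w}$)
$\left(C{\left(-44 \right)} - 40254\right) \left(-17364 + l\right) = \left(\left(- \frac{1}{14} + \frac{95}{1936}\right) - 40254\right) \left(-17364 + 12200\right) = \left(\left(- \frac{1}{14} + 95 \cdot \frac{1}{1936}\right) - 40254\right) \left(-5164\right) = \left(\left(- \frac{1}{14} + \frac{95}{1936}\right) - 40254\right) \left(-5164\right) = \left(- \frac{303}{13552} - 40254\right) \left(-5164\right) = \left(- \frac{545522511}{13552}\right) \left(-5164\right) = \frac{704269561701}{3388}$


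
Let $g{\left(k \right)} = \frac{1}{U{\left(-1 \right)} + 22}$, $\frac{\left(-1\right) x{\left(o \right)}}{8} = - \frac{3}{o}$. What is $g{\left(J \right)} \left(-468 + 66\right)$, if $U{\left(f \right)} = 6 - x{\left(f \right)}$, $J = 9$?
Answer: $- \frac{201}{26} \approx -7.7308$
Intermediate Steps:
$x{\left(o \right)} = \frac{24}{o}$ ($x{\left(o \right)} = - 8 \left(- \frac{3}{o}\right) = \frac{24}{o}$)
$U{\left(f \right)} = 6 - \frac{24}{f}$
$g{\left(k \right)} = \frac{1}{52}$ ($g{\left(k \right)} = \frac{1}{\left(6 - \frac{24}{-1}\right) + 22} = \frac{1}{\left(6 - -24\right) + 22} = \frac{1}{\left(6 + 24\right) + 22} = \frac{1}{30 + 22} = \frac{1}{52}$)
$g{\left(J \right)} \left(-468 + 66\right) = \frac{-468 + 66}{52} = \frac{1}{52} \left(-402\right) = - \frac{201}{26}$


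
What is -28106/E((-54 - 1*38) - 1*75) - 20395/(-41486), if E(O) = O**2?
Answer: -597209361/1157003054 ≈ -0.51617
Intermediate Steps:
-28106/E((-54 - 1*38) - 1*75) - 20395/(-41486) = -28106/((-54 - 1*38) - 1*75)**2 - 20395/(-41486) = -28106/((-54 - 38) - 75)**2 - 20395*(-1/41486) = -28106/(-92 - 75)**2 + 20395/41486 = -28106/((-167)**2) + 20395/41486 = -28106/27889 + 20395/41486 = -597209361/1157003054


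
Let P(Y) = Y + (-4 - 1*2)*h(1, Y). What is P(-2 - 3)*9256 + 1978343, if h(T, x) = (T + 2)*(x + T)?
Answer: 2598495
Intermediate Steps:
h(T, x) = (2 + T)*(T + x)
P(Y) = -18 - 17*Y (P(Y) = Y + (-4 - 1*2)*(1**2 + 2*1 + 2*Y + 1*Y) = Y + (-4 - 2)*(1 + 2 + 2*Y + Y) = Y - 6*(3 + 3*Y) = Y + (-18 - 18*Y) = -18 - 17*Y)
P(-2 - 3)*9256 + 1978343 = (-18 - 17*(-2 - 3))*9256 + 1978343 = (-18 - 17*(-5))*9256 + 1978343 = (-18 + 85)*9256 + 1978343 = 67*9256 + 1978343 = 620152 + 1978343 = 2598495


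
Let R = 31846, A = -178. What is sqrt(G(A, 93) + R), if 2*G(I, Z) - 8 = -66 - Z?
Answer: sqrt(127082)/2 ≈ 178.24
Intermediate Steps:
G(I, Z) = -29 - Z/2 (G(I, Z) = 4 + (-66 - Z)/2 = 4 + (-33 - Z/2) = -29 - Z/2)
sqrt(G(A, 93) + R) = sqrt((-29 - 1/2*93) + 31846) = sqrt((-29 - 93/2) + 31846) = sqrt(-151/2 + 31846) = sqrt(63541/2) = sqrt(127082)/2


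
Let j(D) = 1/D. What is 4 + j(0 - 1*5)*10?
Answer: 2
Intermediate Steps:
4 + j(0 - 1*5)*10 = 4 + 10/(0 - 1*5) = 4 + 10/(0 - 5) = 4 + 10/(-5) = 4 - 1/5*10 = 4 - 2 = 2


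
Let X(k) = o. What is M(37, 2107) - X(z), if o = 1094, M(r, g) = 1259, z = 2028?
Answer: 165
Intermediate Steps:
X(k) = 1094
M(37, 2107) - X(z) = 1259 - 1*1094 = 1259 - 1094 = 165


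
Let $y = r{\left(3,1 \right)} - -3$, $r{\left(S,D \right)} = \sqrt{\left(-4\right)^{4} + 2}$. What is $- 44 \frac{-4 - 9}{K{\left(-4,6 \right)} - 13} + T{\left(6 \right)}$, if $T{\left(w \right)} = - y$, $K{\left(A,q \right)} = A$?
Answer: $- \frac{623}{17} - \sqrt{258} \approx -52.709$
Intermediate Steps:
$r{\left(S,D \right)} = \sqrt{258}$ ($r{\left(S,D \right)} = \sqrt{256 + 2} = \sqrt{258}$)
$y = 3 + \sqrt{258}$ ($y = \sqrt{258} - -3 = \sqrt{258} + 3 = 3 + \sqrt{258} \approx 19.062$)
$T{\left(w \right)} = -3 - \sqrt{258}$ ($T{\left(w \right)} = - (3 + \sqrt{258}) = -3 - \sqrt{258}$)
$- 44 \frac{-4 - 9}{K{\left(-4,6 \right)} - 13} + T{\left(6 \right)} = - 44 \frac{-4 - 9}{-4 - 13} - \left(3 + \sqrt{258}\right) = - 44 \left(- \frac{13}{-17}\right) - \left(3 + \sqrt{258}\right) = - 44 \left(\left(-13\right) \left(- \frac{1}{17}\right)\right) - \left(3 + \sqrt{258}\right) = \left(-44\right) \frac{13}{17} - \left(3 + \sqrt{258}\right) = - \frac{572}{17} - \left(3 + \sqrt{258}\right) = - \frac{623}{17} - \sqrt{258}$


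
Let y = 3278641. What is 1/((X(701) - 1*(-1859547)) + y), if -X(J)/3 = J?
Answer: 1/5136085 ≈ 1.9470e-7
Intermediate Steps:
X(J) = -3*J
1/((X(701) - 1*(-1859547)) + y) = 1/((-3*701 - 1*(-1859547)) + 3278641) = 1/((-2103 + 1859547) + 3278641) = 1/(1857444 + 3278641) = 1/5136085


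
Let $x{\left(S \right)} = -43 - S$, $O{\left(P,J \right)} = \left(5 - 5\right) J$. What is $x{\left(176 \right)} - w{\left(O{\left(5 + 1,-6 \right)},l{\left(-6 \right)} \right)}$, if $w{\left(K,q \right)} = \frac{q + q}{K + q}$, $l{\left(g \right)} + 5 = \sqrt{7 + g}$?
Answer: $-221$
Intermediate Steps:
$l{\left(g \right)} = -5 + \sqrt{7 + g}$
$O{\left(P,J \right)} = 0$ ($O{\left(P,J \right)} = 0 J = 0$)
$w{\left(K,q \right)} = \frac{2 q}{K + q}$
$x{\left(176 \right)} - w{\left(O{\left(5 + 1,-6 \right)},l{\left(-6 \right)} \right)} = \left(-43 - 176\right) - \frac{2 \left(-5 + \sqrt{7 - 6}\right)}{0 - \left(5 - \sqrt{7 - 6}\right)} = \left(-43 - 176\right) - \frac{2 \left(-5 + \sqrt{1}\right)}{0 - \left(5 - \sqrt{1}\right)} = -219 - \frac{2 \left(-5 + 1\right)}{0 + \left(-5 + 1\right)} = -219 - 2 \left(-4\right) \frac{1}{0 - 4} = -219 - 2 \left(-4\right) \frac{1}{-4} = -219 - 2 \left(-4\right) \left(- \frac{1}{4}\right) = -219 - 2 = -221$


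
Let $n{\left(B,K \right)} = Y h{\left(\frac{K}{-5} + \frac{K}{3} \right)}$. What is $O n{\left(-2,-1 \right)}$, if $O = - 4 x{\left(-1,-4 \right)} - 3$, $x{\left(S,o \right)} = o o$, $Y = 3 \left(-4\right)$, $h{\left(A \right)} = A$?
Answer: $- \frac{536}{5} \approx -107.2$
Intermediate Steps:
$Y = -12$
$x{\left(S,o \right)} = o^{2}$
$O = -67$ ($O = - 4 \left(-4\right)^{2} - 3 = \left(-4\right) 16 - 3 = -64 - 3 = -67$)
$n{\left(B,K \right)} = - \frac{8 K}{5}$ ($n{\left(B,K \right)} = - 12 \left(\frac{K}{-5} + \frac{K}{3}\right) = - 12 \left(K \left(- \frac{1}{5}\right) + K \frac{1}{3}\right) = - 12 \left(- \frac{K}{5} + \frac{K}{3}\right) = - 12 \frac{2 K}{15} = - \frac{8 K}{5}$)
$O n{\left(-2,-1 \right)} = - 67 \left(\left(- \frac{8}{5}\right) \left(-1\right)\right) = \left(-67\right) \frac{8}{5} = - \frac{536}{5}$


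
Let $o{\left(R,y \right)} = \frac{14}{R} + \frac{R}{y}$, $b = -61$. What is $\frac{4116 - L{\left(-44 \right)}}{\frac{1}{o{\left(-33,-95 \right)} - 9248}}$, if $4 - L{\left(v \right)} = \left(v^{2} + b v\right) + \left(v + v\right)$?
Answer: $- \frac{250613080324}{3135} \approx -7.994 \cdot 10^{7}$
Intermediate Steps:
$L{\left(v \right)} = 4 - v^{2} + 59 v$ ($L{\left(v \right)} = 4 - \left(\left(v^{2} - 61 v\right) + \left(v + v\right)\right) = 4 - \left(\left(v^{2} - 61 v\right) + 2 v\right) = 4 - \left(v^{2} - 59 v\right) = 4 - v^{2} + 59 v$)
$\frac{4116 - L{\left(-44 \right)}}{\frac{1}{o{\left(-33,-95 \right)} - 9248}} = \frac{4116 - \left(4 - \left(-44\right)^{2} + 59 \left(-44\right)\right)}{\frac{1}{\left(\frac{14}{-33} - \frac{33}{-95}\right) - 9248}} = \frac{4116 - \left(4 - 1936 - 2596\right)}{\frac{1}{\left(14 \left(- \frac{1}{33}\right) - - \frac{33}{95}\right) - 9248}} = \frac{4116 - \left(4 - 1936 - 2596\right)}{\frac{1}{\left(- \frac{14}{33} + \frac{33}{95}\right) - 9248}} = \frac{4116 - -4528}{\frac{1}{- \frac{241}{3135} - 9248}} = \frac{4116 + 4528}{\frac{1}{- \frac{28992721}{3135}}} = \frac{8644}{- \frac{3135}{28992721}} = 8644 \left(- \frac{28992721}{3135}\right) = - \frac{250613080324}{3135}$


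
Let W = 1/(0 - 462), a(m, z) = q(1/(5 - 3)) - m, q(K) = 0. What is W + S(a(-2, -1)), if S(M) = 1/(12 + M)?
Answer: 16/231 ≈ 0.069264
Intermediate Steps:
a(m, z) = -m (a(m, z) = 0 - m = -m)
W = -1/462 (W = 1/(-462) = -1/462 ≈ -0.0021645)
W + S(a(-2, -1)) = -1/462 + 1/(12 - 1*(-2)) = -1/462 + 1/(12 + 2) = -1/462 + 1/14 = 16/231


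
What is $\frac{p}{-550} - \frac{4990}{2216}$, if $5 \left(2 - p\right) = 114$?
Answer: $- \frac{3373009}{1523500} \approx -2.214$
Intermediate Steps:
$p = - \frac{104}{5}$ ($p = 2 - \frac{114}{5} = - \frac{104}{5} \approx -20.8$)
$\frac{p}{-550} - \frac{4990}{2216} = - \frac{104}{5 \left(-550\right)} - \frac{4990}{2216} = \left(- \frac{104}{5}\right) \left(- \frac{1}{550}\right) - \frac{2495}{1108} = \frac{52}{1375} - \frac{2495}{1108} = - \frac{3373009}{1523500}$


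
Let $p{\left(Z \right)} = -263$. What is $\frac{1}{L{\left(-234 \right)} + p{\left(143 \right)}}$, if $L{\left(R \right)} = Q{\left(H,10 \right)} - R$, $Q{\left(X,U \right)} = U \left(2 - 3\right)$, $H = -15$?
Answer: $- \frac{1}{39} \approx -0.025641$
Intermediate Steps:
$Q{\left(X,U \right)} = - U$ ($Q{\left(X,U \right)} = U \left(-1\right) = - U$)
$L{\left(R \right)} = -10 - R$ ($L{\left(R \right)} = \left(-1\right) 10 - R = -10 - R$)
$\frac{1}{L{\left(-234 \right)} + p{\left(143 \right)}} = \frac{1}{\left(-10 - -234\right) - 263} = \frac{1}{\left(-10 + 234\right) - 263} = \frac{1}{224 - 263} = \frac{1}{-39} = - \frac{1}{39}$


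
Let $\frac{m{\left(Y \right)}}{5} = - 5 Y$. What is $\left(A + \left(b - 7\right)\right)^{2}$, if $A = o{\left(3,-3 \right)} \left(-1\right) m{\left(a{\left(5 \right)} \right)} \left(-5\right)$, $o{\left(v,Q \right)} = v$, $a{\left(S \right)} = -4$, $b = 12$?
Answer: $2265025$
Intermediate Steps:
$m{\left(Y \right)} = - 25 Y$ ($m{\left(Y \right)} = 5 \left(- 5 Y\right) = - 25 Y$)
$A = 1500$ ($A = 3 \left(-1\right) \left(\left(-25\right) \left(-4\right)\right) \left(-5\right) = \left(-3\right) 100 \left(-5\right) = \left(-300\right) \left(-5\right) = 1500$)
$\left(A + \left(b - 7\right)\right)^{2} = \left(1500 + \left(12 - 7\right)\right)^{2} = \left(1500 + 5\right)^{2} = 1505^{2} = 2265025$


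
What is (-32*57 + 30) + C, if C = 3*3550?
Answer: 8856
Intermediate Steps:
C = 10650
(-32*57 + 30) + C = (-32*57 + 30) + 10650 = (-1824 + 30) + 10650 = -1794 + 10650 = 8856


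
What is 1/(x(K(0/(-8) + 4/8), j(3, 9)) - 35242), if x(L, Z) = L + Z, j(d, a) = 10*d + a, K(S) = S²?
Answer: -4/140811 ≈ -2.8407e-5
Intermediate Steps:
j(d, a) = a + 10*d
1/(x(K(0/(-8) + 4/8), j(3, 9)) - 35242) = 1/(((0/(-8) + 4/8)² + (9 + 10*3)) - 35242) = 1/(((0*(-⅛) + 4*(⅛))² + (9 + 30)) - 35242) = 1/(((0 + ½)² + 39) - 35242) = 1/(((½)² + 39) - 35242) = 1/((¼ + 39) - 35242) = 1/(157/4 - 35242) = 1/(-140811/4) = -4/140811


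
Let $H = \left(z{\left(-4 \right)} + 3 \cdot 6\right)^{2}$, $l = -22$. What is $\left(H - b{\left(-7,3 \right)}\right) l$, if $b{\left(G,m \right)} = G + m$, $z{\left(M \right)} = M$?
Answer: $-4400$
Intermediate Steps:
$H = 196$ ($H = \left(-4 + 3 \cdot 6\right)^{2} = \left(-4 + 18\right)^{2} = 14^{2} = 196$)
$\left(H - b{\left(-7,3 \right)}\right) l = \left(196 - \left(-7 + 3\right)\right) \left(-22\right) = \left(196 - -4\right) \left(-22\right) = \left(196 + 4\right) \left(-22\right) = 200 \left(-22\right) = -4400$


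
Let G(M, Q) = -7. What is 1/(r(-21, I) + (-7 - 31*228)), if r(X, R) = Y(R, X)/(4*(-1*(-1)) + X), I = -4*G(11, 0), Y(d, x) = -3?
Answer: -17/120272 ≈ -0.00014135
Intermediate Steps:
I = 28 (I = -4*(-7) = 28)
r(X, R) = -3/(4 + X) (r(X, R) = -3/(4*(-1*(-1)) + X) = -3/(4*1 + X) = -3/(4 + X))
1/(r(-21, I) + (-7 - 31*228)) = 1/(-3/(4 - 21) + (-7 - 31*228)) = 1/(-3/(-17) + (-7 - 7068)) = 1/(-3*(-1/17) - 7075) = 1/(3/17 - 7075) = 1/(-120272/17) = -17/120272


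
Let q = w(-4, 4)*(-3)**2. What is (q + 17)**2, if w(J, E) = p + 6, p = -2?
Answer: 2809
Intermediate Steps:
w(J, E) = 4 (w(J, E) = -2 + 6 = 4)
q = 36 (q = 4*(-3)**2 = 4*9 = 36)
(q + 17)**2 = (36 + 17)**2 = 53**2 = 2809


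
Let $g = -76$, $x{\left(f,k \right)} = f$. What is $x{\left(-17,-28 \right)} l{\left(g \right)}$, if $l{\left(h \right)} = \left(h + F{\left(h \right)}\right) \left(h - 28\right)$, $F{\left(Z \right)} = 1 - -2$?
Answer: $-129064$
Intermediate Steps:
$F{\left(Z \right)} = 3$ ($F{\left(Z \right)} = 1 + 2 = 3$)
$l{\left(h \right)} = \left(-28 + h\right) \left(3 + h\right)$ ($l{\left(h \right)} = \left(h + 3\right) \left(h - 28\right) = \left(3 + h\right) \left(-28 + h\right) = \left(-28 + h\right) \left(3 + h\right)$)
$x{\left(-17,-28 \right)} l{\left(g \right)} = - 17 \left(-84 + \left(-76\right)^{2} - -1900\right) = - 17 \left(-84 + 5776 + 1900\right) = \left(-17\right) 7592 = -129064$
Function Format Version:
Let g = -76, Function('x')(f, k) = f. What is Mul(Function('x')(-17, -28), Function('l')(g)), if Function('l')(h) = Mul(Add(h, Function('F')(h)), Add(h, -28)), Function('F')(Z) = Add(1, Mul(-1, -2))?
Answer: -129064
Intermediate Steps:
Function('F')(Z) = 3 (Function('F')(Z) = Add(1, 2) = 3)
Function('l')(h) = Mul(Add(-28, h), Add(3, h)) (Function('l')(h) = Mul(Add(h, 3), Add(h, -28)) = Mul(Add(3, h), Add(-28, h)) = Mul(Add(-28, h), Add(3, h)))
Mul(Function('x')(-17, -28), Function('l')(g)) = Mul(-17, Add(-84, Pow(-76, 2), Mul(-25, -76))) = Mul(-17, Add(-84, 5776, 1900)) = Mul(-17, 7592) = -129064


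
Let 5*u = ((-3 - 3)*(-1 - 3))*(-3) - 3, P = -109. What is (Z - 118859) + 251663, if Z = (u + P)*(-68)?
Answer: 141236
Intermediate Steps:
u = -15 (u = (((-3 - 3)*(-1 - 3))*(-3) - 3)/5 = (-6*(-4)*(-3) - 3)/5 = (24*(-3) - 3)/5 = (-72 - 3)/5 = (⅕)*(-75) = -15)
Z = 8432 (Z = (-15 - 109)*(-68) = -124*(-68) = 8432)
(Z - 118859) + 251663 = (8432 - 118859) + 251663 = -110427 + 251663 = 141236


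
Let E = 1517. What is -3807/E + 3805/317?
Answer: 4565366/480889 ≈ 9.4936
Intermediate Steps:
-3807/E + 3805/317 = -3807/1517 + 3805/317 = 4565366/480889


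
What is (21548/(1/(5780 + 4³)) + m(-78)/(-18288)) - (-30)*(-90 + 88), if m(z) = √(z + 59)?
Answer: 125926452 - I*√19/18288 ≈ 1.2593e+8 - 0.00023835*I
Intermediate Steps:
m(z) = √(59 + z)
(21548/(1/(5780 + 4³)) + m(-78)/(-18288)) - (-30)*(-90 + 88) = (21548/(1/(5780 + 4³)) + √(59 - 78)/(-18288)) - (-30)*(-90 + 88) = (21548/(1/(5780 + 64)) + √(-19)*(-1/18288)) - (-30)*(-2) = (21548/(1/5844) + (I*√19)*(-1/18288)) - 1*60 = (21548/(1/5844) - I*√19/18288) - 60 = (21548*5844 - I*√19/18288) - 60 = (125926512 - I*√19/18288) - 60 = 125926452 - I*√19/18288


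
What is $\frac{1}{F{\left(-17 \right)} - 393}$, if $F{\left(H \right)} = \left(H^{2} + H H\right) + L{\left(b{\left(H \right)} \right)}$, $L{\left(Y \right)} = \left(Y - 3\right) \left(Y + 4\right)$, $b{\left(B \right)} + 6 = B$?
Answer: $\frac{1}{679} \approx 0.0014728$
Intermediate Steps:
$b{\left(B \right)} = -6 + B$
$L{\left(Y \right)} = \left(-3 + Y\right) \left(4 + Y\right)$
$F{\left(H \right)} = -18 + H + \left(-6 + H\right)^{2} + 2 H^{2}$ ($F{\left(H \right)} = \left(H^{2} + H H\right) + \left(-12 + \left(-6 + H\right) + \left(-6 + H\right)^{2}\right) = \left(H^{2} + H^{2}\right) + \left(-18 + H + \left(-6 + H\right)^{2}\right) = 2 H^{2} + \left(-18 + H + \left(-6 + H\right)^{2}\right) = -18 + H + \left(-6 + H\right)^{2} + 2 H^{2}$)
$\frac{1}{F{\left(-17 \right)} - 393} = \frac{1}{\left(18 - -187 + 3 \left(-17\right)^{2}\right) - 393} = \frac{1}{\left(18 + 187 + 3 \cdot 289\right) - 393} = \frac{1}{\left(18 + 187 + 867\right) - 393} = \frac{1}{1072 - 393} = \frac{1}{679}$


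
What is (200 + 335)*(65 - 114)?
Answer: -26215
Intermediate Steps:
(200 + 335)*(65 - 114) = 535*(-49) = -26215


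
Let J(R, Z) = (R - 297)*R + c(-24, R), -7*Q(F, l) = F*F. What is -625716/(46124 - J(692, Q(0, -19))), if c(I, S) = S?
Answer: 156429/56977 ≈ 2.7455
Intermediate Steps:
Q(F, l) = -F²/7 (Q(F, l) = -F*F/7 = -F²/7)
J(R, Z) = R + R*(-297 + R) (J(R, Z) = (R - 297)*R + R = (-297 + R)*R + R = R*(-297 + R) + R = R + R*(-297 + R))
-625716/(46124 - J(692, Q(0, -19))) = -625716/(46124 - 692*(-296 + 692)) = -625716/(46124 - 692*396) = -625716/(46124 - 1*274032) = -625716/(46124 - 274032) = -625716/(-227908) = -625716*(-1/227908) = 156429/56977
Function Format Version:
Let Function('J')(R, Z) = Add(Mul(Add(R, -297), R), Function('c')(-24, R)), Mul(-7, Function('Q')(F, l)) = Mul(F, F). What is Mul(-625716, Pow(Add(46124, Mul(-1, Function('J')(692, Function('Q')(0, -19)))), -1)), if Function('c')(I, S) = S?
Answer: Rational(156429, 56977) ≈ 2.7455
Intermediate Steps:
Function('Q')(F, l) = Mul(Rational(-1, 7), Pow(F, 2)) (Function('Q')(F, l) = Mul(Rational(-1, 7), Mul(F, F)) = Mul(Rational(-1, 7), Pow(F, 2)))
Function('J')(R, Z) = Add(R, Mul(R, Add(-297, R))) (Function('J')(R, Z) = Add(Mul(Add(R, -297), R), R) = Add(Mul(Add(-297, R), R), R) = Add(Mul(R, Add(-297, R)), R) = Add(R, Mul(R, Add(-297, R))))
Mul(-625716, Pow(Add(46124, Mul(-1, Function('J')(692, Function('Q')(0, -19)))), -1)) = Mul(-625716, Pow(Add(46124, Mul(-1, Mul(692, Add(-296, 692)))), -1)) = Mul(-625716, Pow(Add(46124, Mul(-1, Mul(692, 396))), -1)) = Mul(-625716, Pow(Add(46124, Mul(-1, 274032)), -1)) = Mul(-625716, Pow(Add(46124, -274032), -1)) = Mul(-625716, Pow(-227908, -1)) = Mul(-625716, Rational(-1, 227908)) = Rational(156429, 56977)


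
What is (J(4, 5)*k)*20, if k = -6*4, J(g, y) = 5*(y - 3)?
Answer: -4800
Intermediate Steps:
J(g, y) = -15 + 5*y (J(g, y) = 5*(-3 + y) = -15 + 5*y)
k = -24 (k = -3*8 = -24)
(J(4, 5)*k)*20 = ((-15 + 5*5)*(-24))*20 = ((-15 + 25)*(-24))*20 = (10*(-24))*20 = -240*20 = -4800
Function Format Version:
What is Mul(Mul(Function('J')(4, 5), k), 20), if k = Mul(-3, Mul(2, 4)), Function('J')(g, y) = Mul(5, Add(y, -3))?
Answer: -4800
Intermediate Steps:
Function('J')(g, y) = Add(-15, Mul(5, y)) (Function('J')(g, y) = Mul(5, Add(-3, y)) = Add(-15, Mul(5, y)))
k = -24 (k = Mul(-3, 8) = -24)
Mul(Mul(Function('J')(4, 5), k), 20) = Mul(Mul(Add(-15, Mul(5, 5)), -24), 20) = Mul(Mul(Add(-15, 25), -24), 20) = Mul(Mul(10, -24), 20) = Mul(-240, 20) = -4800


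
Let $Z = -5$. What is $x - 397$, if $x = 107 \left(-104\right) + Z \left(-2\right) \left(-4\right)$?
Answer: $-11565$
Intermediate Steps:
$x = -11168$ ($x = 107 \left(-104\right) + \left(-5\right) \left(-2\right) \left(-4\right) = -11128 + 10 \left(-4\right) = -11128 - 40 = -11168$)
$x - 397 = -11168 - 397 = -11565$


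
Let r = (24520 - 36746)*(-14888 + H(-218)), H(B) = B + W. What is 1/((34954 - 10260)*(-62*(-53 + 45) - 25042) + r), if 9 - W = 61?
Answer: -1/420817216 ≈ -2.3763e-9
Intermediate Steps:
W = -52 (W = 9 - 1*61 = 9 - 61 = -52)
H(B) = -52 + B (H(B) = B - 52 = -52 + B)
r = 185321708 (r = (24520 - 36746)*(-14888 + (-52 - 218)) = -12226*(-14888 - 270) = -12226*(-15158) = 185321708)
1/((34954 - 10260)*(-62*(-53 + 45) - 25042) + r) = 1/((34954 - 10260)*(-62*(-53 + 45) - 25042) + 185321708) = 1/(24694*(-62*(-8) - 25042) + 185321708) = 1/(24694*(496 - 25042) + 185321708) = 1/(24694*(-24546) + 185321708) = 1/(-606138924 + 185321708) = 1/(-420817216) = -1/420817216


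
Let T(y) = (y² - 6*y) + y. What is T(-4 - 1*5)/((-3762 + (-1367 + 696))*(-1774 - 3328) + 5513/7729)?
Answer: 324618/58269360509 ≈ 5.5710e-6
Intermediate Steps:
T(y) = y² - 5*y
T(-4 - 1*5)/((-3762 + (-1367 + 696))*(-1774 - 3328) + 5513/7729) = ((-4 - 1*5)*(-5 + (-4 - 1*5)))/((-3762 + (-1367 + 696))*(-1774 - 3328) + 5513/7729) = ((-4 - 5)*(-5 + (-4 - 5)))/((-3762 - 671)*(-5102) + 5513*(1/7729)) = (-9*(-5 - 9))/(-4433*(-5102) + 5513/7729) = (-9*(-14))/(22617166 + 5513/7729) = 126/(174808081527/7729) = 126*(7729/174808081527) = 324618/58269360509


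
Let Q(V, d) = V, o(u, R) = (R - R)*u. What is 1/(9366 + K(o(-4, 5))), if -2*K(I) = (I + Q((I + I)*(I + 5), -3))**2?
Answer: 1/9366 ≈ 0.00010677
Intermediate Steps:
o(u, R) = 0 (o(u, R) = 0*u = 0)
K(I) = -(I + 2*I*(5 + I))**2/2 (K(I) = -(I + (I + I)*(I + 5))**2/2 = -(I + (2*I)*(5 + I))**2/2 = -(I + 2*I*(5 + I))**2/2)
1/(9366 + K(o(-4, 5))) = 1/(9366 - 1/2*0**2*(11 + 2*0)**2) = 1/(9366 - 1/2*0*(11 + 0)**2) = 1/(9366 - 1/2*0*11**2) = 1/(9366 - 1/2*0*121) = 1/(9366 + 0) = 1/9366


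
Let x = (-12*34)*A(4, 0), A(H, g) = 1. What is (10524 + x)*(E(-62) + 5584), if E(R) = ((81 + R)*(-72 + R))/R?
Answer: 1763997732/31 ≈ 5.6903e+7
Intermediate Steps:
E(R) = (-72 + R)*(81 + R)/R (E(R) = ((-72 + R)*(81 + R))/R = (-72 + R)*(81 + R)/R)
x = -408 (x = -12*34*1 = -408*1 = -408)
(10524 + x)*(E(-62) + 5584) = (10524 - 408)*((9 - 62 - 5832/(-62)) + 5584) = 10116*((9 - 62 - 5832*(-1/62)) + 5584) = 10116*((9 - 62 + 2916/31) + 5584) = 10116*(1273/31 + 5584) = 10116*(174377/31) = 1763997732/31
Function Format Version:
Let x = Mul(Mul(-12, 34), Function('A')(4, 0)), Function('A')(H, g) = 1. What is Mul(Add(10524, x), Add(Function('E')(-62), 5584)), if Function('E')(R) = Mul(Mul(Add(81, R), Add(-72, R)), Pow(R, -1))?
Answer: Rational(1763997732, 31) ≈ 5.6903e+7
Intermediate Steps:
Function('E')(R) = Mul(Pow(R, -1), Add(-72, R), Add(81, R)) (Function('E')(R) = Mul(Mul(Add(-72, R), Add(81, R)), Pow(R, -1)) = Mul(Pow(R, -1), Add(-72, R), Add(81, R)))
x = -408 (x = Mul(Mul(-12, 34), 1) = Mul(-408, 1) = -408)
Mul(Add(10524, x), Add(Function('E')(-62), 5584)) = Mul(Add(10524, -408), Add(Add(9, -62, Mul(-5832, Pow(-62, -1))), 5584)) = Mul(10116, Add(Add(9, -62, Mul(-5832, Rational(-1, 62))), 5584)) = Mul(10116, Add(Add(9, -62, Rational(2916, 31)), 5584)) = Mul(10116, Add(Rational(1273, 31), 5584)) = Mul(10116, Rational(174377, 31)) = Rational(1763997732, 31)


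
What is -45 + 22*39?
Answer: 813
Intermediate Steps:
-45 + 22*39 = -45 + 858 = 813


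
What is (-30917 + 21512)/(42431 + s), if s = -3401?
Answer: -627/2602 ≈ -0.24097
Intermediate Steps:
(-30917 + 21512)/(42431 + s) = (-30917 + 21512)/(42431 - 3401) = -9405/39030 = -9405*1/39030 = -627/2602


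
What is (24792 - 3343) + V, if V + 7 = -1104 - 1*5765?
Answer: 14573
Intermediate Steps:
V = -6876 (V = -7 + (-1104 - 1*5765) = -7 + (-1104 - 5765) = -7 - 6869 = -6876)
(24792 - 3343) + V = (24792 - 3343) - 6876 = 21449 - 6876 = 14573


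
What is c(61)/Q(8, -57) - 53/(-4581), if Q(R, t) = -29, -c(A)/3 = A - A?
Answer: 53/4581 ≈ 0.011570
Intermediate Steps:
c(A) = 0 (c(A) = -3*(A - A) = -3*0 = 0)
c(61)/Q(8, -57) - 53/(-4581) = 0/(-29) - 53/(-4581) = 0*(-1/29) - 53*(-1/4581) = 0 + 53/4581 = 53/4581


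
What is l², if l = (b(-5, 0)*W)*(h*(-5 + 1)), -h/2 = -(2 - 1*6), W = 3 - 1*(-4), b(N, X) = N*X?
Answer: 0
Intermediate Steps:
W = 7 (W = 3 + 4 = 7)
h = -8 (h = -(-2)*(2 - 1*6) = -(-2)*(2 - 6) = -(-2)*(-4) = -2*4 = -8)
l = 0 (l = (-5*0*7)*(-8*(-5 + 1)) = (0*7)*(-8*(-4)) = 0*32 = 0)
l² = 0² = 0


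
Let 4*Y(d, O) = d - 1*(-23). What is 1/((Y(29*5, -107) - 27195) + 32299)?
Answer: 1/5146 ≈ 0.00019433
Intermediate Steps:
Y(d, O) = 23/4 + d/4 (Y(d, O) = (d - 1*(-23))/4 = (d + 23)/4 = (23 + d)/4 = 23/4 + d/4)
1/((Y(29*5, -107) - 27195) + 32299) = 1/(((23/4 + (29*5)/4) - 27195) + 32299) = 1/(((23/4 + (¼)*145) - 27195) + 32299) = 1/(((23/4 + 145/4) - 27195) + 32299) = 1/((42 - 27195) + 32299) = 1/(-27153 + 32299) = 1/5146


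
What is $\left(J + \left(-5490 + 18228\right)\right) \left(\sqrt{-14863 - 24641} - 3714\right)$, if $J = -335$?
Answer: $-46064742 + 49612 i \sqrt{2469} \approx -4.6065 \cdot 10^{7} + 2.4652 \cdot 10^{6} i$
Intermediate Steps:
$\left(J + \left(-5490 + 18228\right)\right) \left(\sqrt{-14863 - 24641} - 3714\right) = \left(-335 + \left(-5490 + 18228\right)\right) \left(\sqrt{-14863 - 24641} - 3714\right) = \left(-335 + 12738\right) \left(\sqrt{-39504} - 3714\right) = 12403 \left(4 i \sqrt{2469} - 3714\right) = 12403 \left(-3714 + 4 i \sqrt{2469}\right) = -46064742 + 49612 i \sqrt{2469}$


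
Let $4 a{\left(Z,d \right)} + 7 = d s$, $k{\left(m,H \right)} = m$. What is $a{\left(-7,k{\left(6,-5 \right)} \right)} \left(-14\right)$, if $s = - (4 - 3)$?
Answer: $\frac{91}{2} \approx 45.5$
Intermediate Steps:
$s = -1$ ($s = \left(-1\right) 1 = -1$)
$a{\left(Z,d \right)} = - \frac{7}{4} - \frac{d}{4}$ ($a{\left(Z,d \right)} = - \frac{7}{4} + \frac{d \left(-1\right)}{4} = - \frac{7}{4} + \frac{\left(-1\right) d}{4} = - \frac{7}{4} - \frac{d}{4}$)
$a{\left(-7,k{\left(6,-5 \right)} \right)} \left(-14\right) = \left(- \frac{7}{4} - \frac{3}{2}\right) \left(-14\right) = \left(- \frac{13}{4}\right) \left(-14\right) = \frac{91}{2}$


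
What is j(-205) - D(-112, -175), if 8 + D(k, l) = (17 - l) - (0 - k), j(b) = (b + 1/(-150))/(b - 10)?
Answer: -2291249/32250 ≈ -71.047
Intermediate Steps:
j(b) = (-1/150 + b)/(-10 + b) (j(b) = (b - 1/150)/(-10 + b) = (-1/150 + b)/(-10 + b))
D(k, l) = 9 + k - l (D(k, l) = -8 + ((17 - l) - (0 - k)) = -8 + ((17 - l) - (-1)*k) = -8 + ((17 - l) + k) = -8 + (17 + k - l) = 9 + k - l)
j(-205) - D(-112, -175) = (-1/150 - 205)/(-10 - 205) - (9 - 112 - 1*(-175)) = -30751/150/(-215) - (9 - 112 + 175) = -1/215*(-30751/150) - 1*72 = 30751/32250 - 72 = -2291249/32250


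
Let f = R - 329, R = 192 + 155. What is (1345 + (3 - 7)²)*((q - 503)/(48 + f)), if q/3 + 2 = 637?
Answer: 954061/33 ≈ 28911.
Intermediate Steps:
R = 347
q = 1905 (q = -6 + 3*637 = -6 + 1911 = 1905)
f = 18 (f = 347 - 329 = 18)
(1345 + (3 - 7)²)*((q - 503)/(48 + f)) = (1345 + (3 - 7)²)*((1905 - 503)/(48 + 18)) = (1345 + (-4)²)*(1402/66) = (1345 + 16)*(1402*(1/66)) = 1361*(701/33) = 954061/33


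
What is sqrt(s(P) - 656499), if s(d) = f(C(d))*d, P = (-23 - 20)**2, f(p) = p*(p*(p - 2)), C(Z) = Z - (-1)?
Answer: 3*sqrt(1299390840389) ≈ 3.4197e+6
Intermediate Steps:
C(Z) = 1 + Z (C(Z) = Z - 1*(-1) = Z + 1 = 1 + Z)
f(p) = p**2*(-2 + p) (f(p) = p*(p*(-2 + p)) = p**2*(-2 + p))
P = 1849 (P = (-43)**2 = 1849)
s(d) = d*(1 + d)**2*(-1 + d) (s(d) = ((1 + d)**2*(-2 + (1 + d)))*d = ((1 + d)**2*(-1 + d))*d = d*(1 + d)**2*(-1 + d))
sqrt(s(P) - 656499) = sqrt(1849*(1 + 1849)**2*(-1 + 1849) - 656499) = sqrt(1849*1850**2*1848 - 656499) = sqrt(1849*3422500*1848 - 656499) = sqrt(11694518220000 - 656499) = sqrt(11694517563501) = 3*sqrt(1299390840389)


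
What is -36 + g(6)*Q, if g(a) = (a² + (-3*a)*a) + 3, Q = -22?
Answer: 1482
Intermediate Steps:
g(a) = 3 - 2*a² (g(a) = (a² - 3*a²) + 3 = -2*a² + 3 = 3 - 2*a²)
-36 + g(6)*Q = -36 + (3 - 2*6²)*(-22) = -36 + (3 - 2*36)*(-22) = -36 + (3 - 72)*(-22) = -36 - 69*(-22) = -36 + 1518 = 1482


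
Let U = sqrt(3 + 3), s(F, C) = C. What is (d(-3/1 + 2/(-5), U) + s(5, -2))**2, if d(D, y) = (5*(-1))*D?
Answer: 225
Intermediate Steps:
U = sqrt(6) ≈ 2.4495
d(D, y) = -5*D
(d(-3/1 + 2/(-5), U) + s(5, -2))**2 = (-5*(-3/1 + 2/(-5)) - 2)**2 = (-5*(-3*1 + 2*(-1/5)) - 2)**2 = (-5*(-3 - 2/5) - 2)**2 = (-5*(-17/5) - 2)**2 = (17 - 2)**2 = 15**2 = 225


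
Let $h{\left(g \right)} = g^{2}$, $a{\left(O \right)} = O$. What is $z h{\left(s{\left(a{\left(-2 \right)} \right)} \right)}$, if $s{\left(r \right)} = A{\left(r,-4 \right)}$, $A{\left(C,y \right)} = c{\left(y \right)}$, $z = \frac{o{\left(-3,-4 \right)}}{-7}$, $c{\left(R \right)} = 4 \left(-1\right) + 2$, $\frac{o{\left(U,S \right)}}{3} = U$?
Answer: $\frac{36}{7} \approx 5.1429$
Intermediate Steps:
$o{\left(U,S \right)} = 3 U$
$c{\left(R \right)} = -2$ ($c{\left(R \right)} = -4 + 2 = -2$)
$z = \frac{9}{7}$ ($z = \frac{3 \left(-3\right)}{-7} = \left(-9\right) \left(- \frac{1}{7}\right) = \frac{9}{7} \approx 1.2857$)
$A{\left(C,y \right)} = -2$
$s{\left(r \right)} = -2$
$z h{\left(s{\left(a{\left(-2 \right)} \right)} \right)} = \frac{9 \left(-2\right)^{2}}{7} = \frac{9}{7} \cdot 4 = \frac{36}{7}$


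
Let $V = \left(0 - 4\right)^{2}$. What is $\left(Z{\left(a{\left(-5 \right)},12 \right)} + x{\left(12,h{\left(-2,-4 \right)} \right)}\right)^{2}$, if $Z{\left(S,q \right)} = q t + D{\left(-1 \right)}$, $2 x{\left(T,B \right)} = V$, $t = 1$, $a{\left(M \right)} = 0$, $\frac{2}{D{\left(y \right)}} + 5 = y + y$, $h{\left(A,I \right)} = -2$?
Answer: $\frac{19044}{49} \approx 388.65$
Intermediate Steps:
$D{\left(y \right)} = \frac{2}{-5 + 2 y}$ ($D{\left(y \right)} = \frac{2}{-5 + \left(y + y\right)} = \frac{2}{-5 + 2 y}$)
$V = 16$ ($V = \left(-4\right)^{2} = 16$)
$x{\left(T,B \right)} = 8$ ($x{\left(T,B \right)} = \frac{1}{2} \cdot 16 = 8$)
$Z{\left(S,q \right)} = - \frac{2}{7} + q$ ($Z{\left(S,q \right)} = q 1 + \frac{2}{-5 + 2 \left(-1\right)} = q + \frac{2}{-5 - 2} = q + \frac{2}{-7} = q + 2 \left(- \frac{1}{7}\right) = q - \frac{2}{7} = - \frac{2}{7} + q$)
$\left(Z{\left(a{\left(-5 \right)},12 \right)} + x{\left(12,h{\left(-2,-4 \right)} \right)}\right)^{2} = \left(\left(- \frac{2}{7} + 12\right) + 8\right)^{2} = \left(\frac{82}{7} + 8\right)^{2} = \left(\frac{138}{7}\right)^{2} = \frac{19044}{49}$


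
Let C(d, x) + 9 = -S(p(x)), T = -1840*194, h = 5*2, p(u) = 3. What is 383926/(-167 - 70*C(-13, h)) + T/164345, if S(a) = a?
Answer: 12571216878/22120837 ≈ 568.30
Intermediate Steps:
h = 10
T = -356960
C(d, x) = -12 (C(d, x) = -9 - 1*3 = -9 - 3 = -12)
383926/(-167 - 70*C(-13, h)) + T/164345 = 383926/(-167 - 70*(-12)) - 356960/164345 = 383926/(-167 + 840) - 356960*1/164345 = 383926/673 - 71392/32869 = 12571216878/22120837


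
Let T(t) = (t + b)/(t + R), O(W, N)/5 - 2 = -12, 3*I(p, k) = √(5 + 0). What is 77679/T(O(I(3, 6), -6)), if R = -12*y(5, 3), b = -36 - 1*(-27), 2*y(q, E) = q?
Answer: 6214320/59 ≈ 1.0533e+5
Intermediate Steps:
y(q, E) = q/2
I(p, k) = √5/3 (I(p, k) = √(5 + 0)/3 = √5/3)
b = -9 (b = -36 + 27 = -9)
O(W, N) = -50 (O(W, N) = 10 + 5*(-12) = 10 - 60 = -50)
R = -30 (R = -6*5 = -12*5/2 = -30)
T(t) = (-9 + t)/(-30 + t) (T(t) = (t - 9)/(t - 30) = (-9 + t)/(-30 + t))
77679/T(O(I(3, 6), -6)) = 77679/(((-9 - 50)/(-30 - 50))) = 77679/((-59/(-80))) = 77679/((-1/80*(-59))) = 77679/(59/80) = 77679*(80/59) = 6214320/59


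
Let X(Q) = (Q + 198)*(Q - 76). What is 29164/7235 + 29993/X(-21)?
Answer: 283717361/124217715 ≈ 2.2840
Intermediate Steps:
X(Q) = (-76 + Q)*(198 + Q) (X(Q) = (198 + Q)*(-76 + Q) = (-76 + Q)*(198 + Q))
29164/7235 + 29993/X(-21) = 29164/7235 + 29993/(-15048 + (-21)² + 122*(-21)) = 29164*(1/7235) + 29993/(-15048 + 441 - 2562) = 29164/7235 + 29993/(-17169) = 29164/7235 + 29993*(-1/17169) = 29164/7235 - 29993/17169 = 283717361/124217715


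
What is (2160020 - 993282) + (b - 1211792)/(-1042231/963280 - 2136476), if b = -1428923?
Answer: 2401179267006682318/2058025643511 ≈ 1.1667e+6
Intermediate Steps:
(2160020 - 993282) + (b - 1211792)/(-1042231/963280 - 2136476) = (2160020 - 993282) + (-1428923 - 1211792)/(-1042231/963280 - 2136476) = 1166738 - 2640715/(-1042231*1/963280 - 2136476) = 1166738 - 2640715/(-1042231/963280 - 2136476) = 1166738 - 2640715/(-2058025643511/963280) = 1166738 - 2640715*(-963280/2058025643511) = 1166738 + 2543747945200/2058025643511 = 2401179267006682318/2058025643511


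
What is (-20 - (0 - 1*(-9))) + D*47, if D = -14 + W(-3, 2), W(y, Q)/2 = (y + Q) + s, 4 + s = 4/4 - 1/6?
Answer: -3236/3 ≈ -1078.7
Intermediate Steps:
s = -19/6 (s = -4 + (4/4 - 1/6) = -4 + (4*(1/4) - 1*1/6) = -4 + (1 - 1/6) = -4 + 5/6 = -19/6 ≈ -3.1667)
W(y, Q) = -19/3 + 2*Q + 2*y (W(y, Q) = 2*((y + Q) - 19/6) = 2*((Q + y) - 19/6) = 2*(-19/6 + Q + y) = -19/3 + 2*Q + 2*y)
D = -67/3 (D = -14 + (-19/3 + 2*2 + 2*(-3)) = -14 + (-19/3 + 4 - 6) = -14 - 25/3 = -67/3 ≈ -22.333)
(-20 - (0 - 1*(-9))) + D*47 = (-20 - (0 - 1*(-9))) - 67/3*47 = (-20 - (0 + 9)) - 3149/3 = (-20 - 1*9) - 3149/3 = (-20 - 9) - 3149/3 = -29 - 3149/3 = -3236/3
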